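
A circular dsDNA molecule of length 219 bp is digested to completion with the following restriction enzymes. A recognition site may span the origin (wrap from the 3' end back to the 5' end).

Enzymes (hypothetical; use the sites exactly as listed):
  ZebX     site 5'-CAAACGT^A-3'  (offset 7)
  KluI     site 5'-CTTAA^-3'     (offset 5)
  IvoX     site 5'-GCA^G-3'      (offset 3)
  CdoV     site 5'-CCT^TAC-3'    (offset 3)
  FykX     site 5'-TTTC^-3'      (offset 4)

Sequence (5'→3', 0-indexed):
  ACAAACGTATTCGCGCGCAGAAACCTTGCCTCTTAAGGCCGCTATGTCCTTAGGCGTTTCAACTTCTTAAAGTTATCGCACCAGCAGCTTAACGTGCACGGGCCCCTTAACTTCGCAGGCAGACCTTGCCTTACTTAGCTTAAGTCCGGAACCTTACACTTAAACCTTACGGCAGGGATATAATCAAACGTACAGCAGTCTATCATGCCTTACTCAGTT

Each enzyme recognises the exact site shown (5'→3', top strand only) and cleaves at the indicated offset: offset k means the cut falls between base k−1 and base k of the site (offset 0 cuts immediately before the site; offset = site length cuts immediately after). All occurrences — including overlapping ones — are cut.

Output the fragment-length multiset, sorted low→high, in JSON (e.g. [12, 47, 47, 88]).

Per-enzyme occurrences:
  ZebX (CAAACGTA, off=7): starts [1, 184] → cuts [8, 191]
  KluI (CTTAA, off=5): starts [31, 65, 87, 105, 138, 158] → cuts [36, 70, 92, 110, 143, 163]
  IvoX (GCAG, off=3): starts [16, 83, 114, 118, 171, 194] → cuts [19, 86, 117, 121, 174, 197]
  CdoV (CCTTAC, off=3): starts [128, 151, 164, 207] → cuts [131, 154, 167, 210]
  FykX (TTTC, off=4): starts [56] → cuts [60]

All cut coordinates (distinct, sorted): [8, 19, 36, 60, 70, 86, 92, 110, 117, 121, 131, 143, 154, 163, 167, 174, 191, 197, 210]

Fragment lengths:
  8→19: 11 bp
  19→36: 17 bp
  36→60: 24 bp
  60→70: 10 bp
  70→86: 16 bp
  86→92: 6 bp
  92→110: 18 bp
  110→117: 7 bp
  117→121: 4 bp
  121→131: 10 bp
  131→143: 12 bp
  143→154: 11 bp
  154→163: 9 bp
  163→167: 4 bp
  167→174: 7 bp
  174→191: 17 bp
  191→197: 6 bp
  197→210: 13 bp
  210→8 (wrap): 219-210+8 = 17 bp

[4,4,6,6,7,7,9,10,10,11,11,12,13,16,17,17,17,18,24]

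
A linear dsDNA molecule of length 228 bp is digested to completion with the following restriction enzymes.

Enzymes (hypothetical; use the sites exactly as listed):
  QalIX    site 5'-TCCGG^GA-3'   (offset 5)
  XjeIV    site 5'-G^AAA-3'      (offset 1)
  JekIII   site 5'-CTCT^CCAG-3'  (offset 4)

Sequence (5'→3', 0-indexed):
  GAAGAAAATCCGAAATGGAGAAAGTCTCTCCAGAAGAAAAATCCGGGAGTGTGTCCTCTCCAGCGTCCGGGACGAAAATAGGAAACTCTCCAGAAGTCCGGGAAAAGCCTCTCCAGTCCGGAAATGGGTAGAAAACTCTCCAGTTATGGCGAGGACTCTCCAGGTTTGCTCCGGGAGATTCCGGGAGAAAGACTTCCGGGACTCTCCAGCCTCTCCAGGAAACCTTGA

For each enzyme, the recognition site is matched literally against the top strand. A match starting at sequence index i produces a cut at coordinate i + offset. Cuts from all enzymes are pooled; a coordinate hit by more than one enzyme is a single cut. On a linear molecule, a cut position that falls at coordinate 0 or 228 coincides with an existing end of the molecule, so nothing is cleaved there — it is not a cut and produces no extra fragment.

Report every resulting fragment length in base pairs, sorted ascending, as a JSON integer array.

[1,3,4,4,5,6,7,7,8,8,8,8,9,9,9,9,10,10,10,10,11,12,12,13,15,20]

Site scan:
  QalIX (TCCGGGA, off=5): starts [41, 65, 96, 169, 179, 194] → cuts [46, 70, 101, 174, 184, 199]
  XjeIV (GAAA, off=1): starts [3, 11, 19, 35, 73, 81, 101, 120, 130, 186, 218] → cuts [4, 12, 20, 36, 74, 82, 102, 121, 131, 187, 219]
  JekIII (CTCTCCAG, off=4): starts [25, 55, 85, 108, 135, 155, 201, 210] → cuts [29, 59, 89, 112, 139, 159, 205, 214]

All cut coordinates (distinct, sorted): [4, 12, 20, 29, 36, 46, 59, 70, 74, 82, 89, 101, 102, 112, 121, 131, 139, 159, 174, 184, 187, 199, 205, 214, 219]

Fragments:
  [0,4): 4 bp
  [4,12): 8 bp
  [12,20): 8 bp
  [20,29): 9 bp
  [29,36): 7 bp
  [36,46): 10 bp
  [46,59): 13 bp
  [59,70): 11 bp
  [70,74): 4 bp
  [74,82): 8 bp
  [82,89): 7 bp
  [89,101): 12 bp
  [101,102): 1 bp
  [102,112): 10 bp
  [112,121): 9 bp
  [121,131): 10 bp
  [131,139): 8 bp
  [139,159): 20 bp
  [159,174): 15 bp
  [174,184): 10 bp
  [184,187): 3 bp
  [187,199): 12 bp
  [199,205): 6 bp
  [205,214): 9 bp
  [214,219): 5 bp
  [219,228): 9 bp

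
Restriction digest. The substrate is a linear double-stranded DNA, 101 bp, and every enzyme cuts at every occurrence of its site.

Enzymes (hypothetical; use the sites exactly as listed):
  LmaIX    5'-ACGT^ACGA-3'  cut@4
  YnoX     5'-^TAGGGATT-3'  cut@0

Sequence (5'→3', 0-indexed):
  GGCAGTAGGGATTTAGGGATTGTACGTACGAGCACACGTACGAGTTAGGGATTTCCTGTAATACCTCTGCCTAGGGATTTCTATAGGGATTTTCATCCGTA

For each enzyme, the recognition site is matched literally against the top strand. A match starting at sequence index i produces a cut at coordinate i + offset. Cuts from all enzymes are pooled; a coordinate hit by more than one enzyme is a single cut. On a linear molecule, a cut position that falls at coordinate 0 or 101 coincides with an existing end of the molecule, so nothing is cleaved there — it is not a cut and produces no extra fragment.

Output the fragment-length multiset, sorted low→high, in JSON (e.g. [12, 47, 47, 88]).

Per-enzyme occurrences:
  LmaIX (ACGTACGA, off=4): starts [23, 35] → cuts [27, 39]
  YnoX (TAGGGATT, off=0): starts [5, 13, 45, 71, 83] → cuts [5, 13, 45, 71, 83]

Pooled cuts: [5, 13, 27, 39, 45, 71, 83]

Fragment lengths:
  [0,5): 5 bp
  [5,13): 8 bp
  [13,27): 14 bp
  [27,39): 12 bp
  [39,45): 6 bp
  [45,71): 26 bp
  [71,83): 12 bp
  [83,101): 18 bp

[5,6,8,12,12,14,18,26]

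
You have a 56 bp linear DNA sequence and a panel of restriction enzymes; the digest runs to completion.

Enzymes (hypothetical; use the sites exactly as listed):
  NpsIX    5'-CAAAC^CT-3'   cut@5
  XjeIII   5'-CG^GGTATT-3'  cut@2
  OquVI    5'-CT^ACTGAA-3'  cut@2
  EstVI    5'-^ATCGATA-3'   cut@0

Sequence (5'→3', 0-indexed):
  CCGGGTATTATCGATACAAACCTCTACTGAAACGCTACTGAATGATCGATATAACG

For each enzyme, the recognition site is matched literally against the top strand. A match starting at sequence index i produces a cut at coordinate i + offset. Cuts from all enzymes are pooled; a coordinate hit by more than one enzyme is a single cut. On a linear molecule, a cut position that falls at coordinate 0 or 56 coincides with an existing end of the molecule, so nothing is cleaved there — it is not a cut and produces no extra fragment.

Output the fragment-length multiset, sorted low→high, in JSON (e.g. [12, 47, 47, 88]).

Site scan:
  NpsIX CAAACCT/5: at [16] ⇒ [21]
  XjeIII CGGGTATT/2: at [1] ⇒ [3]
  OquVI CTACTGAA/2: at [23, 34] ⇒ [25, 36]
  EstVI ATCGATA/0: at [9, 44] ⇒ [9, 44]

Pooled cuts: [3, 9, 21, 25, 36, 44]

Fragment lengths:
  [0,3): 3 bp
  [3,9): 6 bp
  [9,21): 12 bp
  [21,25): 4 bp
  [25,36): 11 bp
  [36,44): 8 bp
  [44,56): 12 bp

[3,4,6,8,11,12,12]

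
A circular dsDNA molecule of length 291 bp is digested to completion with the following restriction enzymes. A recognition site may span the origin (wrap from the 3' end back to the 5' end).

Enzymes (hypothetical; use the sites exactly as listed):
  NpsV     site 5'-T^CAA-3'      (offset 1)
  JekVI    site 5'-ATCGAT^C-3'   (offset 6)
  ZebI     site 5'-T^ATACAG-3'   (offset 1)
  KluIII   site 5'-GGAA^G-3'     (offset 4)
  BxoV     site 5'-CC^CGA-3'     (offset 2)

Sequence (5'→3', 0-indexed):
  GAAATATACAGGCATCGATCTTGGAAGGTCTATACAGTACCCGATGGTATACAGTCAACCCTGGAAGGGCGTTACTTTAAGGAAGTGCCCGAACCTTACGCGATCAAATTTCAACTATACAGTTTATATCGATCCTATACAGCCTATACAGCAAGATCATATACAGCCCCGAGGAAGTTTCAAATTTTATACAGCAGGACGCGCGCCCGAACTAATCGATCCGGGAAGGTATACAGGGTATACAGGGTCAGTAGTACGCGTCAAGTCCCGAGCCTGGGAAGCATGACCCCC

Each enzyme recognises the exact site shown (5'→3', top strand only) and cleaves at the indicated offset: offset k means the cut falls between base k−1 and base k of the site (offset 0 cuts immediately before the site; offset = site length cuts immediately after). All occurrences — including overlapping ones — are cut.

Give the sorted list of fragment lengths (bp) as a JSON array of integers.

Scan for sites:
  NpsV TCAA/1: at [54, 103, 110, 179, 260] ⇒ [55, 104, 111, 180, 261]
  JekVI ATCGATC/6: at [13, 127, 214] ⇒ [19, 133, 220]
  ZebI TATACAG/1: at [4, 30, 47, 115, 135, 144, 159, 187, 229, 238] ⇒ [5, 31, 48, 116, 136, 145, 160, 188, 230, 239]
  KluIII GGAAG/4: at [22, 62, 80, 172, 223, 276] ⇒ [26, 66, 84, 176, 227, 280]
  BxoV CCCGA/2: at [39, 87, 167, 205, 266, 288] ⇒ [41, 89, 169, 207, 268, 290]

Pooled cuts: [5, 19, 26, 31, 41, 48, 55, 66, 84, 89, 104, 111, 116, 133, 136, 145, 160, 169, 176, 180, 188, 207, 220, 227, 230, 239, 261, 268, 280, 290]

Fragment lengths:
  5→19: 14 bp
  19→26: 7 bp
  26→31: 5 bp
  31→41: 10 bp
  41→48: 7 bp
  48→55: 7 bp
  55→66: 11 bp
  66→84: 18 bp
  84→89: 5 bp
  89→104: 15 bp
  104→111: 7 bp
  111→116: 5 bp
  116→133: 17 bp
  133→136: 3 bp
  136→145: 9 bp
  145→160: 15 bp
  160→169: 9 bp
  169→176: 7 bp
  176→180: 4 bp
  180→188: 8 bp
  188→207: 19 bp
  207→220: 13 bp
  220→227: 7 bp
  227→230: 3 bp
  230→239: 9 bp
  239→261: 22 bp
  261→268: 7 bp
  268→280: 12 bp
  280→290: 10 bp
  290→5 (wrap): 291-290+5 = 6 bp

[3,3,4,5,5,5,6,7,7,7,7,7,7,7,8,9,9,9,10,10,11,12,13,14,15,15,17,18,19,22]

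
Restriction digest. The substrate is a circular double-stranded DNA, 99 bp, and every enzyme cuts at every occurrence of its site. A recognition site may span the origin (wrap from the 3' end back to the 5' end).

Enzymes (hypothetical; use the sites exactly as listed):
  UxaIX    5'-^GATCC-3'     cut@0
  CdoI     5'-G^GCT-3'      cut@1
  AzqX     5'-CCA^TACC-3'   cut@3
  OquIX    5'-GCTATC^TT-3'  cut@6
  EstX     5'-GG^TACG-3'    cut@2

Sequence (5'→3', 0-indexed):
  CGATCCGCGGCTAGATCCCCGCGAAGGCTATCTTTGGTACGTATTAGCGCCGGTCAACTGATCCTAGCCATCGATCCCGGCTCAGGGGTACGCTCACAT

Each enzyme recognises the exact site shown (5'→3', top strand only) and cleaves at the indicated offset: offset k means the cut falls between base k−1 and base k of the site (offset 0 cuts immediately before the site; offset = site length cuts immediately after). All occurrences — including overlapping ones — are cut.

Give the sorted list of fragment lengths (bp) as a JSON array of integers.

[4,5,6,7,8,9,12,13,13,22]

Site scan:
  UxaIX GATCC/0: at [1, 13, 59, 72] ⇒ [1, 13, 59, 72]
  CdoI GGCT/1: at [8, 25, 78] ⇒ [9, 26, 79]
  AzqX (CCATACC, off=3): no sites
  OquIX GCTATCTT/6: at [26] ⇒ [32]
  EstX GGTACG/2: at [35, 86] ⇒ [37, 88]

All cut coordinates (distinct, sorted): [1, 9, 13, 26, 32, 37, 59, 72, 79, 88]

Fragments:
  1→9: 8 bp
  9→13: 4 bp
  13→26: 13 bp
  26→32: 6 bp
  32→37: 5 bp
  37→59: 22 bp
  59→72: 13 bp
  72→79: 7 bp
  79→88: 9 bp
  88→1 (wrap): 99-88+1 = 12 bp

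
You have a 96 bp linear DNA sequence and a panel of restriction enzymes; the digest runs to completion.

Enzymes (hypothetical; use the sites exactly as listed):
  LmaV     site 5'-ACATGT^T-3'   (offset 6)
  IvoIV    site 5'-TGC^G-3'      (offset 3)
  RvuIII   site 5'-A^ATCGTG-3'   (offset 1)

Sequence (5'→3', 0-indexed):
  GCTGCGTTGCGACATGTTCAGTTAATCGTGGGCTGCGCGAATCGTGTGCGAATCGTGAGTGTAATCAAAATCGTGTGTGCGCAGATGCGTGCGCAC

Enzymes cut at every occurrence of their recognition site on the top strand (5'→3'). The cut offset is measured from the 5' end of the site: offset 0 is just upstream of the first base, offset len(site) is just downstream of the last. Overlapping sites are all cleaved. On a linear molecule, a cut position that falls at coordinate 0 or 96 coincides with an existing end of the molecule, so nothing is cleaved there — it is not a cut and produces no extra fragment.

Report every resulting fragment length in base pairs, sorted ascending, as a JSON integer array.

[2,4,4,4,5,5,7,7,8,9,11,12,18]

Site scan:
  LmaV (ACATGTT, off=6): starts [11] → cuts [17]
  IvoIV (TGCG, off=3): starts [2, 7, 33, 46, 77, 85, 89] → cuts [5, 10, 36, 49, 80, 88, 92]
  RvuIII (AATCGTG, off=1): starts [23, 39, 50, 68] → cuts [24, 40, 51, 69]

All cut coordinates (distinct, sorted): [5, 10, 17, 24, 36, 40, 49, 51, 69, 80, 88, 92]

Fragments:
  [0,5): 5 bp
  [5,10): 5 bp
  [10,17): 7 bp
  [17,24): 7 bp
  [24,36): 12 bp
  [36,40): 4 bp
  [40,49): 9 bp
  [49,51): 2 bp
  [51,69): 18 bp
  [69,80): 11 bp
  [80,88): 8 bp
  [88,92): 4 bp
  [92,96): 4 bp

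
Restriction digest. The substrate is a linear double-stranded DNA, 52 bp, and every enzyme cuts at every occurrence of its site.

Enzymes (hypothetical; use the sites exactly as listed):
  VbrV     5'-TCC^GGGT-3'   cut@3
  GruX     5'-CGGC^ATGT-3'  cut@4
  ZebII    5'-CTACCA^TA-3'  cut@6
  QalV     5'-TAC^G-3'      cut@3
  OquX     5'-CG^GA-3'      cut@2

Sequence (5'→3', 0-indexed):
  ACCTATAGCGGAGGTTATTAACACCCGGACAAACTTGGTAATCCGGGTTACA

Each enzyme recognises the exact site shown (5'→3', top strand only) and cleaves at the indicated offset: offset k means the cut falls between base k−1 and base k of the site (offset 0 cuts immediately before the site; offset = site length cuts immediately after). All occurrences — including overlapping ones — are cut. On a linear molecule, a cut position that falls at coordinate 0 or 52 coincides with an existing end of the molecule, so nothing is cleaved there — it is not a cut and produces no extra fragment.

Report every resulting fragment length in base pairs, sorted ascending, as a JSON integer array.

Per-enzyme occurrences:
  VbrV (TCCGGGT, off=3): starts [41] → cuts [44]
  GruX (CGGCATGT, off=4): no sites
  ZebII (CTACCATA, off=6): no sites
  QalV (TACG, off=3): no sites
  OquX (CGGA, off=2): starts [8, 25] → cuts [10, 27]

Pooled cuts: [10, 27, 44]

Fragment lengths:
  [0,10): 10 bp
  [10,27): 17 bp
  [27,44): 17 bp
  [44,52): 8 bp

[8,10,17,17]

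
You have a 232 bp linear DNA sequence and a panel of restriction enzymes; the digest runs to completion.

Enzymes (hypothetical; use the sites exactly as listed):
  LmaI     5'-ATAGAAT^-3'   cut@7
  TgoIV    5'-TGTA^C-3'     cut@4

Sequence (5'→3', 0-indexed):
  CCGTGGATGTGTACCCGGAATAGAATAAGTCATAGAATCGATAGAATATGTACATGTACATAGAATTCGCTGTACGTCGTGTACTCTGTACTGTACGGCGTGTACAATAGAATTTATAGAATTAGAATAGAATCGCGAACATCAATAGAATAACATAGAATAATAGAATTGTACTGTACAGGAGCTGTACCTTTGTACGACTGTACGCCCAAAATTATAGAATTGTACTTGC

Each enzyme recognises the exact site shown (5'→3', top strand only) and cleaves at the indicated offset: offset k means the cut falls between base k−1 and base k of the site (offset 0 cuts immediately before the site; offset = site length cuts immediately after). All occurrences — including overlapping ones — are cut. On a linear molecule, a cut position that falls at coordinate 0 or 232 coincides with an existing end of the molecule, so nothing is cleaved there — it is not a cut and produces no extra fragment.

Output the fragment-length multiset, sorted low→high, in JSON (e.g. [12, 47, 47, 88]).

Site scan:
  LmaI (ATAGAAT, off=7): starts [19, 31, 40, 59, 106, 115, 126, 144, 154, 162, 216] → cuts [26, 38, 47, 66, 113, 122, 133, 151, 161, 169, 223]
  TgoIV (TGTAC, off=4): starts [9, 48, 54, 70, 79, 86, 91, 100, 169, 174, 185, 193, 201, 223] → cuts [13, 52, 58, 74, 83, 90, 95, 104, 173, 178, 189, 197, 205, 227]

All cut coordinates (distinct, sorted): [13, 26, 38, 47, 52, 58, 66, 74, 83, 90, 95, 104, 113, 122, 133, 151, 161, 169, 173, 178, 189, 197, 205, 223, 227]

Fragment lengths:
  [0,13): 13 bp
  [13,26): 13 bp
  [26,38): 12 bp
  [38,47): 9 bp
  [47,52): 5 bp
  [52,58): 6 bp
  [58,66): 8 bp
  [66,74): 8 bp
  [74,83): 9 bp
  [83,90): 7 bp
  [90,95): 5 bp
  [95,104): 9 bp
  [104,113): 9 bp
  [113,122): 9 bp
  [122,133): 11 bp
  [133,151): 18 bp
  [151,161): 10 bp
  [161,169): 8 bp
  [169,173): 4 bp
  [173,178): 5 bp
  [178,189): 11 bp
  [189,197): 8 bp
  [197,205): 8 bp
  [205,223): 18 bp
  [223,227): 4 bp
  [227,232): 5 bp

[4,4,5,5,5,5,6,7,8,8,8,8,8,9,9,9,9,9,10,11,11,12,13,13,18,18]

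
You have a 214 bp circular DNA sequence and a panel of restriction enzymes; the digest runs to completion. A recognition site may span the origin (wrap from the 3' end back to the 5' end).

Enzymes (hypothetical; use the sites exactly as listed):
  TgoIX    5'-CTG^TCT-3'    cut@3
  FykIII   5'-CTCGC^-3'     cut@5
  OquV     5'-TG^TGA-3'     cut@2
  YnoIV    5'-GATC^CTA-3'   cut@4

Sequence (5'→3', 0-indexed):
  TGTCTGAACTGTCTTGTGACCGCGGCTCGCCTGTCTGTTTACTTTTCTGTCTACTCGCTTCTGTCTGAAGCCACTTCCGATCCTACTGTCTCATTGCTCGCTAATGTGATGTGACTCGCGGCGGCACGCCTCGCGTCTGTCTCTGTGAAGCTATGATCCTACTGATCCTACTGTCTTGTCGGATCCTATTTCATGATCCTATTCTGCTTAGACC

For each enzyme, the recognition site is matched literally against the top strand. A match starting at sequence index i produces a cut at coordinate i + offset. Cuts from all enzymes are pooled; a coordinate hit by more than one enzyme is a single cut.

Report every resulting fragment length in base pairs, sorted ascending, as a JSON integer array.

[3,5,5,5,5,5,6,6,6,8,9,9,9,12,13,13,13,14,15,16,18,19]

Per-enzyme occurrences:
  TgoIX (CTGTCT, off=3): starts [8, 30, 46, 60, 85, 136, 170, 213] → cuts [2, 11, 33, 49, 63, 88, 139, 173]
  FykIII (CTCGC, off=5): starts [25, 53, 96, 114, 129] → cuts [30, 58, 101, 119, 134]
  OquV (TGTGA, off=2): starts [14, 104, 109, 143] → cuts [16, 106, 111, 145]
  YnoIV (GATCCTA, off=4): starts [78, 154, 163, 181, 194] → cuts [82, 158, 167, 185, 198]

All cut coordinates (distinct, sorted): [2, 11, 16, 30, 33, 49, 58, 63, 82, 88, 101, 106, 111, 119, 134, 139, 145, 158, 167, 173, 185, 198]

Fragment lengths:
  2→11: 9 bp
  11→16: 5 bp
  16→30: 14 bp
  30→33: 3 bp
  33→49: 16 bp
  49→58: 9 bp
  58→63: 5 bp
  63→82: 19 bp
  82→88: 6 bp
  88→101: 13 bp
  101→106: 5 bp
  106→111: 5 bp
  111→119: 8 bp
  119→134: 15 bp
  134→139: 5 bp
  139→145: 6 bp
  145→158: 13 bp
  158→167: 9 bp
  167→173: 6 bp
  173→185: 12 bp
  185→198: 13 bp
  198→2 (wrap): 214-198+2 = 18 bp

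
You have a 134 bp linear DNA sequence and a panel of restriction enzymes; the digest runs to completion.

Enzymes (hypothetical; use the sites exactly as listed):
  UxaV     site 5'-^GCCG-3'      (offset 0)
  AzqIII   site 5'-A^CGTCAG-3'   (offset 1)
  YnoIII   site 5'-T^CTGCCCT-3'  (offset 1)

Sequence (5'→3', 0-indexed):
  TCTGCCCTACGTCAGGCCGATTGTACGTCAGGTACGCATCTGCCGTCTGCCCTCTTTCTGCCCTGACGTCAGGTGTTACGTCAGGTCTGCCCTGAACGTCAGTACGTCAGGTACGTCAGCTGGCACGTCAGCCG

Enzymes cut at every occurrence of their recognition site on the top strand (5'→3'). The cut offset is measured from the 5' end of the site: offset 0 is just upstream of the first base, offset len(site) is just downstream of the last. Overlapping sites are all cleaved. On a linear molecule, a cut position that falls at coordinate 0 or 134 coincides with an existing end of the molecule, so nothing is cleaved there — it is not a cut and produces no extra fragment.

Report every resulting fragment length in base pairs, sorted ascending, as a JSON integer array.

Scan for sites:
  UxaV GCCG/0: at [15, 41, 130] ⇒ [15, 41, 130]
  AzqIII ACGTCAG/1: at [8, 24, 65, 77, 95, 103, 112, 124] ⇒ [9, 25, 66, 78, 96, 104, 113, 125]
  YnoIII TCTGCCCT/1: at [0, 45, 56, 85] ⇒ [1, 46, 57, 86]

Pooled cuts: [1, 9, 15, 25, 41, 46, 57, 66, 78, 86, 96, 104, 113, 125, 130]

Fragments:
  [0,1): 1 bp
  [1,9): 8 bp
  [9,15): 6 bp
  [15,25): 10 bp
  [25,41): 16 bp
  [41,46): 5 bp
  [46,57): 11 bp
  [57,66): 9 bp
  [66,78): 12 bp
  [78,86): 8 bp
  [86,96): 10 bp
  [96,104): 8 bp
  [104,113): 9 bp
  [113,125): 12 bp
  [125,130): 5 bp
  [130,134): 4 bp

[1,4,5,5,6,8,8,8,9,9,10,10,11,12,12,16]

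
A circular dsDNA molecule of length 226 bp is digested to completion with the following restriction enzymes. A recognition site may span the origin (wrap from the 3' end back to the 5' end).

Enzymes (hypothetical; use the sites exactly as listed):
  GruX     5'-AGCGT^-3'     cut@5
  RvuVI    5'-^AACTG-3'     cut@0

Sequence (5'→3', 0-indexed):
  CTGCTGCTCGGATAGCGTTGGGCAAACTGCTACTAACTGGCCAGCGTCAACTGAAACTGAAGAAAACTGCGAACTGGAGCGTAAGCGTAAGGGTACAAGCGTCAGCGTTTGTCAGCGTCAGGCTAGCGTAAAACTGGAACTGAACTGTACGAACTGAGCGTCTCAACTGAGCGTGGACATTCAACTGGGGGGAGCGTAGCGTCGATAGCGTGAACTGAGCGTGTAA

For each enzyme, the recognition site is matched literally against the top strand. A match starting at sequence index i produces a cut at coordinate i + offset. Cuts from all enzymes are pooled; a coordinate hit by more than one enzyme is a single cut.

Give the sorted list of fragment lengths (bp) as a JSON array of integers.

Scan for sites:
  GruX (AGCGT, off=5): starts [13, 42, 77, 83, 97, 103, 113, 124, 156, 169, 192, 197, 206, 217] → cuts [18, 47, 82, 88, 102, 108, 118, 129, 161, 174, 197, 202, 211, 222]
  RvuVI (AACTG, off=0): starts [24, 34, 48, 54, 64, 71, 131, 137, 142, 151, 164, 182, 212, 224] → cuts [24, 34, 48, 54, 64, 71, 131, 137, 142, 151, 164, 182, 212, 224]

Pooled cuts: [18, 24, 34, 47, 48, 54, 64, 71, 82, 88, 102, 108, 118, 129, 131, 137, 142, 151, 161, 164, 174, 182, 197, 202, 211, 212, 222, 224]

Fragment lengths:
  18→24: 6 bp
  24→34: 10 bp
  34→47: 13 bp
  47→48: 1 bp
  48→54: 6 bp
  54→64: 10 bp
  64→71: 7 bp
  71→82: 11 bp
  82→88: 6 bp
  88→102: 14 bp
  102→108: 6 bp
  108→118: 10 bp
  118→129: 11 bp
  129→131: 2 bp
  131→137: 6 bp
  137→142: 5 bp
  142→151: 9 bp
  151→161: 10 bp
  161→164: 3 bp
  164→174: 10 bp
  174→182: 8 bp
  182→197: 15 bp
  197→202: 5 bp
  202→211: 9 bp
  211→212: 1 bp
  212→222: 10 bp
  222→224: 2 bp
  224→18 (wrap): 226-224+18 = 20 bp

[1,1,2,2,3,5,5,6,6,6,6,6,7,8,9,9,10,10,10,10,10,10,11,11,13,14,15,20]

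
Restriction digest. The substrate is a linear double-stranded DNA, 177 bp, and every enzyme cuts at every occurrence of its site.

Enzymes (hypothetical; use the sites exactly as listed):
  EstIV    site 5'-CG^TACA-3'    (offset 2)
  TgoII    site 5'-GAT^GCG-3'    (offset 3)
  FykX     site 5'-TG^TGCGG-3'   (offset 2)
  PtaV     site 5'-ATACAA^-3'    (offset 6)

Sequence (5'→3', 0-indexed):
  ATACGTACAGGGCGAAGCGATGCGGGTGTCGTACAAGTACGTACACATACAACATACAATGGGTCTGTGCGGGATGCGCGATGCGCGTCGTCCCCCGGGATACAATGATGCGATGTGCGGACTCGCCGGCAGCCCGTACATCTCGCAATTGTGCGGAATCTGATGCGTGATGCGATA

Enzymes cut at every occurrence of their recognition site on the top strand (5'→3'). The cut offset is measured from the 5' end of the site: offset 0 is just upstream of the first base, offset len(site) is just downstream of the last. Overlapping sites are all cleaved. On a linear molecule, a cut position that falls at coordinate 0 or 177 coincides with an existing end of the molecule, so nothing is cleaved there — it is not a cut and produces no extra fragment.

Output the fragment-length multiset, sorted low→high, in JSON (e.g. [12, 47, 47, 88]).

Scan for sites:
  EstIV CGTACA/2: at [3, 29, 39, 134] ⇒ [5, 31, 41, 136]
  TgoII GATGCG/3: at [18, 72, 79, 106, 161, 168] ⇒ [21, 75, 82, 109, 164, 171]
  FykX TGTGCGG/2: at [65, 113, 149] ⇒ [67, 115, 151]
  PtaV ATACAA/6: at [46, 53, 99] ⇒ [52, 59, 105]

All cut coordinates (distinct, sorted): [5, 21, 31, 41, 52, 59, 67, 75, 82, 105, 109, 115, 136, 151, 164, 171]

Fragments:
  [0,5): 5 bp
  [5,21): 16 bp
  [21,31): 10 bp
  [31,41): 10 bp
  [41,52): 11 bp
  [52,59): 7 bp
  [59,67): 8 bp
  [67,75): 8 bp
  [75,82): 7 bp
  [82,105): 23 bp
  [105,109): 4 bp
  [109,115): 6 bp
  [115,136): 21 bp
  [136,151): 15 bp
  [151,164): 13 bp
  [164,171): 7 bp
  [171,177): 6 bp

[4,5,6,6,7,7,7,8,8,10,10,11,13,15,16,21,23]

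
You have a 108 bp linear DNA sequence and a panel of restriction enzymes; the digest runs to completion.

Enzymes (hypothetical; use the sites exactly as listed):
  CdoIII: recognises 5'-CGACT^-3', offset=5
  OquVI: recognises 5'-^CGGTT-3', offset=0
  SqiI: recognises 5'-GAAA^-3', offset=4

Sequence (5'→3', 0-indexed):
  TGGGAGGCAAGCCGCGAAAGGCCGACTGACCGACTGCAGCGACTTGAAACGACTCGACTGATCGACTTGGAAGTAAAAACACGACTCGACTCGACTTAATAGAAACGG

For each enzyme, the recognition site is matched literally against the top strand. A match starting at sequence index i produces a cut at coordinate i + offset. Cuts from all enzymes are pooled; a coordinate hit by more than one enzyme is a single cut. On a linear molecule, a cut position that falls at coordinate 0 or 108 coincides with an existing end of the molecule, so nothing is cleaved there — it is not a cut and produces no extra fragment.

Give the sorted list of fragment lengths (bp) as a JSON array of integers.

Site scan:
  CdoIII (CGACT, off=5): starts [22, 30, 39, 49, 54, 62, 81, 86, 91] → cuts [27, 35, 44, 54, 59, 67, 86, 91, 96]
  OquVI (CGGTT, off=0): no sites
  SqiI (GAAA, off=4): starts [15, 45, 101] → cuts [19, 49, 105]

All cut coordinates (distinct, sorted): [19, 27, 35, 44, 49, 54, 59, 67, 86, 91, 96, 105]

Fragments:
  [0,19): 19 bp
  [19,27): 8 bp
  [27,35): 8 bp
  [35,44): 9 bp
  [44,49): 5 bp
  [49,54): 5 bp
  [54,59): 5 bp
  [59,67): 8 bp
  [67,86): 19 bp
  [86,91): 5 bp
  [91,96): 5 bp
  [96,105): 9 bp
  [105,108): 3 bp

[3,5,5,5,5,5,8,8,8,9,9,19,19]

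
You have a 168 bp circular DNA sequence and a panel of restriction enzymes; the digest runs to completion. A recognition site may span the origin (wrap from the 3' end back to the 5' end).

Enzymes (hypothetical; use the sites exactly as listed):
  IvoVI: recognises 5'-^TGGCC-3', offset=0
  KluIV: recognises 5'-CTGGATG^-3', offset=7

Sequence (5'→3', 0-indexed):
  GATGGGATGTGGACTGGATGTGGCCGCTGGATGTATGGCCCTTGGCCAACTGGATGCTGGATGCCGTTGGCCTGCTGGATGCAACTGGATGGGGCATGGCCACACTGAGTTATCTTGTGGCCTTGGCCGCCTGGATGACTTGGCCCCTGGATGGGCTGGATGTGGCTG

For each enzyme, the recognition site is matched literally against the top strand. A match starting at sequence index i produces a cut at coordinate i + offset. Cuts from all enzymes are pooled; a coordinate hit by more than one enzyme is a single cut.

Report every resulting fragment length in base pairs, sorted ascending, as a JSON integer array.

[2,3,4,5,6,7,7,9,10,10,13,13,14,14,14,16,21]

Site scan:
  IvoVI (TGGCC, off=0): starts [20, 35, 42, 67, 96, 117, 123, 140] → cuts [20, 35, 42, 67, 96, 117, 123, 140]
  KluIV (CTGGATG, off=7): starts [13, 26, 49, 56, 74, 84, 130, 146, 155, 165] → cuts [4, 20, 33, 56, 63, 81, 91, 137, 153, 162]

All cut coordinates (distinct, sorted): [4, 20, 33, 35, 42, 56, 63, 67, 81, 91, 96, 117, 123, 137, 140, 153, 162]

Fragments:
  4→20: 16 bp
  20→33: 13 bp
  33→35: 2 bp
  35→42: 7 bp
  42→56: 14 bp
  56→63: 7 bp
  63→67: 4 bp
  67→81: 14 bp
  81→91: 10 bp
  91→96: 5 bp
  96→117: 21 bp
  117→123: 6 bp
  123→137: 14 bp
  137→140: 3 bp
  140→153: 13 bp
  153→162: 9 bp
  162→4 (wrap): 168-162+4 = 10 bp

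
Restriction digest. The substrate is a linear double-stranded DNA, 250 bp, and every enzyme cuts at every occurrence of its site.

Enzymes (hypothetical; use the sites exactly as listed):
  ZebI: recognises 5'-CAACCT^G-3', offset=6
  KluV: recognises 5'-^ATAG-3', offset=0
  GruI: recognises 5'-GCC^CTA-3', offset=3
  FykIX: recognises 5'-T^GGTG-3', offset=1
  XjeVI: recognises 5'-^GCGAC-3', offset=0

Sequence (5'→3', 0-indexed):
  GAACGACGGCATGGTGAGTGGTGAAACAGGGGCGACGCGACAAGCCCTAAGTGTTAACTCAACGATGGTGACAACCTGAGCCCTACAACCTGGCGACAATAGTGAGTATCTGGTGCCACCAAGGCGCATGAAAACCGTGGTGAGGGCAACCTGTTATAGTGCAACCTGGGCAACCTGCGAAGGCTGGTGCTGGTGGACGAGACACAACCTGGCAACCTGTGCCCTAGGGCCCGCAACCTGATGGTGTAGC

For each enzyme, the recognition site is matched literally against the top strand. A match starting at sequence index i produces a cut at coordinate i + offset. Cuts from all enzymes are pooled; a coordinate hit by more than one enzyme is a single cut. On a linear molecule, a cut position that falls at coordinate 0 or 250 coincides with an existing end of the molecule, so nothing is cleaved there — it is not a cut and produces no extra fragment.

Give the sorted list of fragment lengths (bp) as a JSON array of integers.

[1,3,3,5,5,5,6,6,7,8,8,9,9,9,10,11,12,12,12,13,14,16,19,20,27]

Per-enzyme occurrences:
  ZebI CAACCTG/6: at [71, 85, 146, 161, 170, 204, 212, 233] ⇒ [77, 91, 152, 167, 176, 210, 218, 239]
  KluV ATAG/0: at [98, 155] ⇒ [98, 155]
  GruI GCCCTA/3: at [43, 79, 220] ⇒ [46, 82, 223]
  FykIX TGGTG/1: at [11, 18, 65, 110, 137, 184, 190, 241] ⇒ [12, 19, 66, 111, 138, 185, 191, 242]
  XjeVI GCGAC/0: at [31, 36, 92] ⇒ [31, 36, 92]

Pooled cuts: [12, 19, 31, 36, 46, 66, 77, 82, 91, 92, 98, 111, 138, 152, 155, 167, 176, 185, 191, 210, 218, 223, 239, 242]

Fragment lengths:
  [0,12): 12 bp
  [12,19): 7 bp
  [19,31): 12 bp
  [31,36): 5 bp
  [36,46): 10 bp
  [46,66): 20 bp
  [66,77): 11 bp
  [77,82): 5 bp
  [82,91): 9 bp
  [91,92): 1 bp
  [92,98): 6 bp
  [98,111): 13 bp
  [111,138): 27 bp
  [138,152): 14 bp
  [152,155): 3 bp
  [155,167): 12 bp
  [167,176): 9 bp
  [176,185): 9 bp
  [185,191): 6 bp
  [191,210): 19 bp
  [210,218): 8 bp
  [218,223): 5 bp
  [223,239): 16 bp
  [239,242): 3 bp
  [242,250): 8 bp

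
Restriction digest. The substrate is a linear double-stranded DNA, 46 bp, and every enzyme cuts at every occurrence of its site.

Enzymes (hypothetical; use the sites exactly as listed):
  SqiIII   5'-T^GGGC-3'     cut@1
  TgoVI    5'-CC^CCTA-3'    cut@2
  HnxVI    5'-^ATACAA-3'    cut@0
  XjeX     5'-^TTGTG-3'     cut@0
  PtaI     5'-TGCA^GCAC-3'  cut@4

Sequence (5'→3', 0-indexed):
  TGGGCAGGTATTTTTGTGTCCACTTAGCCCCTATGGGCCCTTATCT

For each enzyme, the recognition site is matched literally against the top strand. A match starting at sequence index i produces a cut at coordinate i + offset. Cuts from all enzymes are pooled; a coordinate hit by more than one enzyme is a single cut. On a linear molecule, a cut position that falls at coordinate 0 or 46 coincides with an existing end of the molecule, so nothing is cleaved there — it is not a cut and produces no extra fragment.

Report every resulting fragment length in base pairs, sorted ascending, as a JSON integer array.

[1,5,12,12,16]

Site scan:
  SqiIII (TGGGC, off=1): starts [0, 33] → cuts [1, 34]
  TgoVI (CCCCTA, off=2): starts [27] → cuts [29]
  HnxVI (ATACAA, off=0): no sites
  XjeX (TTGTG, off=0): starts [13] → cuts [13]
  PtaI (TGCAGCAC, off=4): no sites

Pooled cuts: [1, 13, 29, 34]

Fragment lengths:
  [0,1): 1 bp
  [1,13): 12 bp
  [13,29): 16 bp
  [29,34): 5 bp
  [34,46): 12 bp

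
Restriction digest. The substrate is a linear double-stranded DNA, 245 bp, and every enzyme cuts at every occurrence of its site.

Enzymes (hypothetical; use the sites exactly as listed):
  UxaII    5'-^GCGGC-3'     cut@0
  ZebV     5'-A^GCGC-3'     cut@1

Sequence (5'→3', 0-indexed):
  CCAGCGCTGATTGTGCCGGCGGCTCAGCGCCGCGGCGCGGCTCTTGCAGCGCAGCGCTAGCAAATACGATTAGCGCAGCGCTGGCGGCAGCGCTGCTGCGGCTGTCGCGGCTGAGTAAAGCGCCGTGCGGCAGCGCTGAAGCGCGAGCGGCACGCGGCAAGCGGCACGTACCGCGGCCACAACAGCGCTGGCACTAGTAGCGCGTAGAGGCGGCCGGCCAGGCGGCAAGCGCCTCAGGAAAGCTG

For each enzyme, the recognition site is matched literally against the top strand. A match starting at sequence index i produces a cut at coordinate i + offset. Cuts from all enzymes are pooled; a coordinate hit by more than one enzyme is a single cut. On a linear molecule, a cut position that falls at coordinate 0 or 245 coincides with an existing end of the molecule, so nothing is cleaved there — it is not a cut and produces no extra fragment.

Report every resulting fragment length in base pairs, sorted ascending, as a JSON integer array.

[3,5,5,5,5,6,6,6,6,7,7,7,7,8,8,8,9,10,12,12,12,12,13,15,15,17,19]

Site scan:
  UxaII GCGGC/0: at [18, 31, 36, 83, 97, 106, 126, 146, 153, 160, 172, 209, 221] ⇒ [18, 31, 36, 83, 97, 106, 126, 146, 153, 160, 172, 209, 221]
  ZebV AGCGC/1: at [2, 25, 47, 52, 71, 76, 88, 118, 131, 139, 183, 198, 227] ⇒ [3, 26, 48, 53, 72, 77, 89, 119, 132, 140, 184, 199, 228]

All cut coordinates (distinct, sorted): [3, 18, 26, 31, 36, 48, 53, 72, 77, 83, 89, 97, 106, 119, 126, 132, 140, 146, 153, 160, 172, 184, 199, 209, 221, 228]

Fragments:
  [0,3): 3 bp
  [3,18): 15 bp
  [18,26): 8 bp
  [26,31): 5 bp
  [31,36): 5 bp
  [36,48): 12 bp
  [48,53): 5 bp
  [53,72): 19 bp
  [72,77): 5 bp
  [77,83): 6 bp
  [83,89): 6 bp
  [89,97): 8 bp
  [97,106): 9 bp
  [106,119): 13 bp
  [119,126): 7 bp
  [126,132): 6 bp
  [132,140): 8 bp
  [140,146): 6 bp
  [146,153): 7 bp
  [153,160): 7 bp
  [160,172): 12 bp
  [172,184): 12 bp
  [184,199): 15 bp
  [199,209): 10 bp
  [209,221): 12 bp
  [221,228): 7 bp
  [228,245): 17 bp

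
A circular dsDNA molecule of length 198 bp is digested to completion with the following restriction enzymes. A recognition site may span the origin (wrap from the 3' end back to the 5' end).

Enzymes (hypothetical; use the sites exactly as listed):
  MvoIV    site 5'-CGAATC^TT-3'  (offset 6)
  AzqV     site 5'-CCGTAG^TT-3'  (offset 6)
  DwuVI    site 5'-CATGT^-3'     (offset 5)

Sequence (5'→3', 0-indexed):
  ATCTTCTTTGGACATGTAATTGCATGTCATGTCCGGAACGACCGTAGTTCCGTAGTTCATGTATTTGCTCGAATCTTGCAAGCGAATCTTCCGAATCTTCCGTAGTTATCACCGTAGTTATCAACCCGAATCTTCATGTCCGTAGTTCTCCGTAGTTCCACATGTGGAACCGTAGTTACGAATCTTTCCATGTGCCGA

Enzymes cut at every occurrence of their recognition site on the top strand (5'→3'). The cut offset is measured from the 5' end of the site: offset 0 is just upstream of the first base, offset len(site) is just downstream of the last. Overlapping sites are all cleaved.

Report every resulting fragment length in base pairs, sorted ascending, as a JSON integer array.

Site scan:
  MvoIV (CGAATCTT, off=6): starts [69, 82, 91, 126, 178, 195] → cuts [3, 75, 88, 97, 132, 184]
  AzqV (CCGTAGTT, off=6): starts [41, 49, 99, 111, 139, 149, 169] → cuts [47, 55, 105, 117, 145, 155, 175]
  DwuVI (CATGT, off=5): starts [12, 22, 27, 57, 134, 160, 188] → cuts [17, 27, 32, 62, 139, 165, 193]

All cut coordinates (distinct, sorted): [3, 17, 27, 32, 47, 55, 62, 75, 88, 97, 105, 117, 132, 139, 145, 155, 165, 175, 184, 193]

Fragments:
  3→17: 14 bp
  17→27: 10 bp
  27→32: 5 bp
  32→47: 15 bp
  47→55: 8 bp
  55→62: 7 bp
  62→75: 13 bp
  75→88: 13 bp
  88→97: 9 bp
  97→105: 8 bp
  105→117: 12 bp
  117→132: 15 bp
  132→139: 7 bp
  139→145: 6 bp
  145→155: 10 bp
  155→165: 10 bp
  165→175: 10 bp
  175→184: 9 bp
  184→193: 9 bp
  193→3 (wrap): 198-193+3 = 8 bp

[5,6,7,7,8,8,8,9,9,9,10,10,10,10,12,13,13,14,15,15]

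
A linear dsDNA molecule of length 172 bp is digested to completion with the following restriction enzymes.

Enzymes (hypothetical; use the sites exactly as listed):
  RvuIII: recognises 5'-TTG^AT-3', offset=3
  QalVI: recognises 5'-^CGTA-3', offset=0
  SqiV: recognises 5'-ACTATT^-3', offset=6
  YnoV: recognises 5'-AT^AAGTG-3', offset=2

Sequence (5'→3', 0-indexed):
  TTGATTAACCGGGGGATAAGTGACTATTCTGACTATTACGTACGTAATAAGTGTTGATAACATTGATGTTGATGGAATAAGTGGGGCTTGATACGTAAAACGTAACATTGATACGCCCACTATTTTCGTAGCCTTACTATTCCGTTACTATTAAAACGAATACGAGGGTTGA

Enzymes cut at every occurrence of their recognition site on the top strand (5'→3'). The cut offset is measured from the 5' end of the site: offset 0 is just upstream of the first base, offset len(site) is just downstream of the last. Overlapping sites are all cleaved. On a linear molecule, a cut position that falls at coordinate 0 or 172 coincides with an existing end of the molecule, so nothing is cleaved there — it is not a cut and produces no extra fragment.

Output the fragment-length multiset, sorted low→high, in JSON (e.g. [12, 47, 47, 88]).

[1,2,3,3,4,6,6,7,7,8,9,9,10,11,11,12,14,14,15,20]

Scan for sites:
  RvuIII (TTGAT, off=3): starts [0, 53, 62, 68, 87, 107] → cuts [3, 56, 65, 71, 90, 110]
  QalVI (CGTA, off=0): starts [38, 42, 93, 100, 126] → cuts [38, 42, 93, 100, 126]
  SqiV (ACTATT, off=6): starts [22, 31, 118, 135, 146] → cuts [28, 37, 124, 141, 152]
  YnoV (ATAAGTG, off=2): starts [15, 46, 76] → cuts [17, 48, 78]

Pooled cuts: [3, 17, 28, 37, 38, 42, 48, 56, 65, 71, 78, 90, 93, 100, 110, 124, 126, 141, 152]

Fragment lengths:
  [0,3): 3 bp
  [3,17): 14 bp
  [17,28): 11 bp
  [28,37): 9 bp
  [37,38): 1 bp
  [38,42): 4 bp
  [42,48): 6 bp
  [48,56): 8 bp
  [56,65): 9 bp
  [65,71): 6 bp
  [71,78): 7 bp
  [78,90): 12 bp
  [90,93): 3 bp
  [93,100): 7 bp
  [100,110): 10 bp
  [110,124): 14 bp
  [124,126): 2 bp
  [126,141): 15 bp
  [141,152): 11 bp
  [152,172): 20 bp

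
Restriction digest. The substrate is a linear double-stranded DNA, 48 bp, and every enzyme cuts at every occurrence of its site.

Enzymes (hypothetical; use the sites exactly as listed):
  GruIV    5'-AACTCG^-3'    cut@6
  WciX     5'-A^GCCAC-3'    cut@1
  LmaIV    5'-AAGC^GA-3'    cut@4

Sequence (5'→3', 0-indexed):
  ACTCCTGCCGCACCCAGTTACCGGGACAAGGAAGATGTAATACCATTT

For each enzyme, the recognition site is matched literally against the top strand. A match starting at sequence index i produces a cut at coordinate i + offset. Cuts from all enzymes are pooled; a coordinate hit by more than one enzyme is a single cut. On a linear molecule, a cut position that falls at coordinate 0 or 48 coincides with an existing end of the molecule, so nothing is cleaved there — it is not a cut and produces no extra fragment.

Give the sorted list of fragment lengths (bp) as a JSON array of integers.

[48]

Site scan:
  GruIV (AACTCG, off=6): no sites
  WciX (AGCCAC, off=1): no sites
  LmaIV (AAGCGA, off=4): no sites

All cut coordinates (distinct, sorted): ∅

Fragment lengths:
  no cuts → one linear fragment of 48 bp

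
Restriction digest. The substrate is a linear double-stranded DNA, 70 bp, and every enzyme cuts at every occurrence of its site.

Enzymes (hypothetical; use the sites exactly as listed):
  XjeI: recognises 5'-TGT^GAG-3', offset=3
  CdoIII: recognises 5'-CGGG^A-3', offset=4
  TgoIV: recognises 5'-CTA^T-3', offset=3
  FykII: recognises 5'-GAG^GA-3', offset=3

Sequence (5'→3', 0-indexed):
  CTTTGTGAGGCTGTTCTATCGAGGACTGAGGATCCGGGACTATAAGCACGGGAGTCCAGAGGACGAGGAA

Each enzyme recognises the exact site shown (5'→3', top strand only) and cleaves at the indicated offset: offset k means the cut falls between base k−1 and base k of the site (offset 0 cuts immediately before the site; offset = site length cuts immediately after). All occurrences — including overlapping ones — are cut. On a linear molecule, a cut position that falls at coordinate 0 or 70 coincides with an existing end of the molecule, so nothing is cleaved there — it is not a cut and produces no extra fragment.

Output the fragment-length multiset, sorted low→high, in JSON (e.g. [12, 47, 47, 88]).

Site scan:
  XjeI (TGTGAG, off=3): starts [3] → cuts [6]
  CdoIII (CGGGA, off=4): starts [34, 48] → cuts [38, 52]
  TgoIV (CTAT, off=3): starts [15, 39] → cuts [18, 42]
  FykII (GAGGA, off=3): starts [20, 27, 58, 64] → cuts [23, 30, 61, 67]

All cut coordinates (distinct, sorted): [6, 18, 23, 30, 38, 42, 52, 61, 67]

Fragment lengths:
  [0,6): 6 bp
  [6,18): 12 bp
  [18,23): 5 bp
  [23,30): 7 bp
  [30,38): 8 bp
  [38,42): 4 bp
  [42,52): 10 bp
  [52,61): 9 bp
  [61,67): 6 bp
  [67,70): 3 bp

[3,4,5,6,6,7,8,9,10,12]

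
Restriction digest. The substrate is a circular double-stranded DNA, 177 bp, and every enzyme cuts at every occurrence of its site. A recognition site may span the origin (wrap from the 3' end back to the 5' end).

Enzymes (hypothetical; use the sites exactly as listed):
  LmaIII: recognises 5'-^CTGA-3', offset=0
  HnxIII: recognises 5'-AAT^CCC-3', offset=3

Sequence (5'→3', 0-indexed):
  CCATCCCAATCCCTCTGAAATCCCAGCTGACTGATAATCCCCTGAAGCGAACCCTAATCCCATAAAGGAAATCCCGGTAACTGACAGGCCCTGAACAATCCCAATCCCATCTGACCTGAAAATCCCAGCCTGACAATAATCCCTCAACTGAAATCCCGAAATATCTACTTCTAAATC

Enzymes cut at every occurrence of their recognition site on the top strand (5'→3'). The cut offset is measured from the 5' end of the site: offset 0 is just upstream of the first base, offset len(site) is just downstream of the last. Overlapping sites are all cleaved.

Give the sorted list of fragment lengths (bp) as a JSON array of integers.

Per-enzyme occurrences:
  LmaIII (CTGA, off=0): starts [14, 26, 30, 41, 80, 90, 110, 115, 129, 147] → cuts [14, 26, 30, 41, 80, 90, 110, 115, 129, 147]
  HnxIII (AATCCC, off=3): starts [7, 18, 35, 55, 69, 96, 102, 120, 137, 151, 173] → cuts [10, 21, 38, 58, 72, 99, 105, 123, 140, 154, 176]

Pooled cuts: [10, 14, 21, 26, 30, 38, 41, 58, 72, 80, 90, 99, 105, 110, 115, 123, 129, 140, 147, 154, 176]

Fragment lengths:
  10→14: 4 bp
  14→21: 7 bp
  21→26: 5 bp
  26→30: 4 bp
  30→38: 8 bp
  38→41: 3 bp
  41→58: 17 bp
  58→72: 14 bp
  72→80: 8 bp
  80→90: 10 bp
  90→99: 9 bp
  99→105: 6 bp
  105→110: 5 bp
  110→115: 5 bp
  115→123: 8 bp
  123→129: 6 bp
  129→140: 11 bp
  140→147: 7 bp
  147→154: 7 bp
  154→176: 22 bp
  176→10 (wrap): 177-176+10 = 11 bp

[3,4,4,5,5,5,6,6,7,7,7,8,8,8,9,10,11,11,14,17,22]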